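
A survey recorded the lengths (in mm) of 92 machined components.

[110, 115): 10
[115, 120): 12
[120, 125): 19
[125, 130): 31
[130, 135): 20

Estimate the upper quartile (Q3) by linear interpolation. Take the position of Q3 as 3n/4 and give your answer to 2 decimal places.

129.52

Cumulative frequencies: 10, 22, 41, 72, 92
n = 92; position = 3n/4 = 69.
This falls in the class [125, 130): L = 125, F = 41, f = 31, h = 5.
Upper quartile ≈ 125 + ((69 − 41) / 31) × 5 = 129.5161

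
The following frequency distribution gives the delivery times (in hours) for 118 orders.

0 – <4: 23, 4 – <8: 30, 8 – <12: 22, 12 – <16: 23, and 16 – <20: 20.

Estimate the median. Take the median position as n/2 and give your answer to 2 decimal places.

9.09

Cumulative frequencies: 23, 53, 75, 98, 118
n = 118; position = n/2 = 59.
This falls in the class 8 – <12: L = 8, F = 53, f = 22, h = 4.
Median ≈ 8 + ((59 − 53) / 22) × 4 = 9.0909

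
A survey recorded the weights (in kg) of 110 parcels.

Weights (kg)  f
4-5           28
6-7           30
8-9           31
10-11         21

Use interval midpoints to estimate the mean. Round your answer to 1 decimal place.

Midpoints: 4.5, 6.5, 8.5, 10.5
Σfm = 28×4.5 + 30×6.5 + 31×8.5 + 21×10.5 = 805
n = Σf = 110
Mean = 805 / 110 = 7.3182

7.3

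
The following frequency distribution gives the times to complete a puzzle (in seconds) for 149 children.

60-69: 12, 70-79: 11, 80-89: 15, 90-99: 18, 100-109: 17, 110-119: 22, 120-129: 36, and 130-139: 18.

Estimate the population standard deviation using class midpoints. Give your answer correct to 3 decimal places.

Midpoints: 64.5, 74.5, 84.5, 94.5, 104.5, 114.5, 124.5, 134.5
n = 149, Σfm = 15760.5, mean = 105.7752
Σfm² = 1736527.25
Σf(m − x̄)² = Σfm² − (Σfm)²/n = 1736527.25 − 15760.5²/149 = 69457.7181
Population variance = 69457.7181 / 149 = 466.1592
Standard deviation = √466.1592 = 21.5907

21.591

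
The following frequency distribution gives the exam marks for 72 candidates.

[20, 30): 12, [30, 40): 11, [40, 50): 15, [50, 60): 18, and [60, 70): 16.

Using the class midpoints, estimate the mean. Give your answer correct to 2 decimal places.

47.08

Midpoints: 25, 35, 45, 55, 65
Σfm = 12×25 + 11×35 + 15×45 + 18×55 + 16×65 = 3390
n = Σf = 72
Mean = 3390 / 72 = 47.0833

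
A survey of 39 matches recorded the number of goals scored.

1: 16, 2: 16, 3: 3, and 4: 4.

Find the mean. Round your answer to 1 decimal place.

Values: 1, 2, 3, 4
Σfx = 16×1 + 16×2 + 3×3 + 4×4 = 73
n = Σf = 39
Mean = 73 / 39 = 1.8718

1.9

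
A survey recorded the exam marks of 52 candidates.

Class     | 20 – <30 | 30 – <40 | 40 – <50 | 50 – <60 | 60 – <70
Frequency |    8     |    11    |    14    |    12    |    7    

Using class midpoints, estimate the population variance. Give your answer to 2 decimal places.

Midpoints: 25, 35, 45, 55, 65
n = 52, Σfm = 2330, mean = 44.8077
Σfm² = 112700
Σf(m − x̄)² = Σfm² − (Σfm)²/n = 112700 − 2330²/52 = 8298.0769
Population variance = 8298.0769 / 52 = 159.5784

159.58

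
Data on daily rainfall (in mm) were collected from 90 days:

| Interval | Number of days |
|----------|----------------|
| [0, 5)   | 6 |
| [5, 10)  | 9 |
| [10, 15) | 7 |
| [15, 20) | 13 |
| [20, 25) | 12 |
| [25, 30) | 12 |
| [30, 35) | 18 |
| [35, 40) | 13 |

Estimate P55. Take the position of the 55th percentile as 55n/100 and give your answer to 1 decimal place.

26.0

Cumulative frequencies: 6, 15, 22, 35, 47, 59, 77, 90
n = 90; position = 55n/100 = 49.5.
This falls in the class [25, 30): L = 25, F = 47, f = 12, h = 5.
55th percentile ≈ 25 + ((49.5 − 47) / 12) × 5 = 26.0417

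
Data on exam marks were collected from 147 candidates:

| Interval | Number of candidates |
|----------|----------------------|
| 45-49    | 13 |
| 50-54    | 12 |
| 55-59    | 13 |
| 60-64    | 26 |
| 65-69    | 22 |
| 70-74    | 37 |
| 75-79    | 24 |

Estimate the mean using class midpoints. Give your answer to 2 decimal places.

Midpoints: 47, 52, 57, 62, 67, 72, 77
Σfm = 13×47 + 12×52 + 13×57 + 26×62 + 22×67 + 37×72 + 24×77 = 9574
n = Σf = 147
Mean = 9574 / 147 = 65.1293

65.13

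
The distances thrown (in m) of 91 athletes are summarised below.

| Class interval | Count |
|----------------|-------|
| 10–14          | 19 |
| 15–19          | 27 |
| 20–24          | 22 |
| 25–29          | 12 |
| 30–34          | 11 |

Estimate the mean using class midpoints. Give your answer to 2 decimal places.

Midpoints: 12, 17, 22, 27, 32
Σfm = 19×12 + 27×17 + 22×22 + 12×27 + 11×32 = 1847
n = Σf = 91
Mean = 1847 / 91 = 20.2967

20.30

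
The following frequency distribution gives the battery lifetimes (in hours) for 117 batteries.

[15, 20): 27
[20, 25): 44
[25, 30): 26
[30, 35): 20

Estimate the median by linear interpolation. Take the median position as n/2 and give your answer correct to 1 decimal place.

Cumulative frequencies: 27, 71, 97, 117
n = 117; position = n/2 = 58.5.
This falls in the class [20, 25): L = 20, F = 27, f = 44, h = 5.
Median ≈ 20 + ((58.5 − 27) / 44) × 5 = 23.5795

23.6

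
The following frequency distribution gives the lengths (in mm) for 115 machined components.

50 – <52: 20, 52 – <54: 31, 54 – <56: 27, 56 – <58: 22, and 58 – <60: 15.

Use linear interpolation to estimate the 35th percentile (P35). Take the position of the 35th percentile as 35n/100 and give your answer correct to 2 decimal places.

Cumulative frequencies: 20, 51, 78, 100, 115
n = 115; position = 35n/100 = 40.25.
This falls in the class 52 – <54: L = 52, F = 20, f = 31, h = 2.
35th percentile ≈ 52 + ((40.25 − 20) / 31) × 2 = 53.3065

53.31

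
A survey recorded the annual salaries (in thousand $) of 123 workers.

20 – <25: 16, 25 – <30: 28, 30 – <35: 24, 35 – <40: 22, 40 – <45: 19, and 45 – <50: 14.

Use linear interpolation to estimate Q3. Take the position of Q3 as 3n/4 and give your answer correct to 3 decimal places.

Cumulative frequencies: 16, 44, 68, 90, 109, 123
n = 123; position = 3n/4 = 92.25.
This falls in the class 40 – <45: L = 40, F = 90, f = 19, h = 5.
Upper quartile ≈ 40 + ((92.25 − 90) / 19) × 5 = 40.5921

40.592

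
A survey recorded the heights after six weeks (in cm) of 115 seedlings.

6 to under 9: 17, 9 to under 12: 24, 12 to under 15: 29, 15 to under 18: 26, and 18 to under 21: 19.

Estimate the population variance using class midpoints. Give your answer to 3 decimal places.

Midpoints: 7.5, 10.5, 13.5, 16.5, 19.5
n = 115, Σfm = 1570.5, mean = 13.6565
Σfm² = 23190.75
Σf(m − x̄)² = Σfm² − (Σfm)²/n = 23190.75 − 1570.5²/115 = 1743.1826
Population variance = 1743.1826 / 115 = 15.1581

15.158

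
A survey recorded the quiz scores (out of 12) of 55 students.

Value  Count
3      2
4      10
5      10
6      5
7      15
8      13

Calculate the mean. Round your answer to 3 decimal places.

6.091

Values: 3, 4, 5, 6, 7, 8
Σfx = 2×3 + 10×4 + 10×5 + 5×6 + 15×7 + 13×8 = 335
n = Σf = 55
Mean = 335 / 55 = 6.0909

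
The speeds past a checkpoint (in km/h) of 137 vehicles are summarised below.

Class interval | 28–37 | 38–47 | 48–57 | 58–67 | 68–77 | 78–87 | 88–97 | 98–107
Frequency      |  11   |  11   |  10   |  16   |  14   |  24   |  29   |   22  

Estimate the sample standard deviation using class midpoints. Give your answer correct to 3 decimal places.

Midpoints: 32.5, 42.5, 52.5, 62.5, 72.5, 82.5, 92.5, 102.5
n = 137, Σfm = 10282.5, mean = 75.0547
Σfm² = 837756.25
Σf(m − x̄)² = Σfm² − (Σfm)²/n = 837756.25 − 10282.5²/137 = 66005.8394
Sample variance = 66005.8394 / 136 = 485.3371
Standard deviation = √485.3371 = 22.0304

22.030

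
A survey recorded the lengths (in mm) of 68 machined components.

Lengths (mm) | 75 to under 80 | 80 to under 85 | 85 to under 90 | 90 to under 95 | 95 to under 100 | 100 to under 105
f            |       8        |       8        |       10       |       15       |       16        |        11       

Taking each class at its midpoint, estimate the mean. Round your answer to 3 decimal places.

Midpoints: 77.5, 82.5, 87.5, 92.5, 97.5, 102.5
Σfm = 8×77.5 + 8×82.5 + 10×87.5 + 15×92.5 + 16×97.5 + 11×102.5 = 6230
n = Σf = 68
Mean = 6230 / 68 = 91.6176

91.618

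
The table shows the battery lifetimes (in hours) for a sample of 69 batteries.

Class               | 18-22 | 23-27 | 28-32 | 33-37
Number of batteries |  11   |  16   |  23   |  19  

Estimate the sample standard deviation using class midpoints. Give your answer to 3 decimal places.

5.208

Midpoints: 20, 25, 30, 35
n = 69, Σfm = 1975, mean = 28.6232
Σfm² = 58375
Σf(m − x̄)² = Σfm² − (Σfm)²/n = 58375 − 1975²/69 = 1844.2029
Sample variance = 1844.2029 / 68 = 27.1206
Standard deviation = √27.1206 = 5.2077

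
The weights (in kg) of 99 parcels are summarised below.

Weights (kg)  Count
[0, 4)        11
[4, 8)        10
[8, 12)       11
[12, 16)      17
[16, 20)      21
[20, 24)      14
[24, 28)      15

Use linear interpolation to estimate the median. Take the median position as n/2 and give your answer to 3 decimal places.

Cumulative frequencies: 11, 21, 32, 49, 70, 84, 99
n = 99; position = n/2 = 49.5.
This falls in the class [16, 20): L = 16, F = 49, f = 21, h = 4.
Median ≈ 16 + ((49.5 − 49) / 21) × 4 = 16.0952

16.095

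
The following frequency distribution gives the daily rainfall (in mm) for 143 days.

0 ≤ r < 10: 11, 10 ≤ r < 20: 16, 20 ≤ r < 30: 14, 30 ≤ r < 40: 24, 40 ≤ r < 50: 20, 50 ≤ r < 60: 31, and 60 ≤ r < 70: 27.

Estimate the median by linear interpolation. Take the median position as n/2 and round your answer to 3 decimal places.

Cumulative frequencies: 11, 27, 41, 65, 85, 116, 143
n = 143; position = n/2 = 71.5.
This falls in the class 40 ≤ r < 50: L = 40, F = 65, f = 20, h = 10.
Median ≈ 40 + ((71.5 − 65) / 20) × 10 = 43.2500

43.250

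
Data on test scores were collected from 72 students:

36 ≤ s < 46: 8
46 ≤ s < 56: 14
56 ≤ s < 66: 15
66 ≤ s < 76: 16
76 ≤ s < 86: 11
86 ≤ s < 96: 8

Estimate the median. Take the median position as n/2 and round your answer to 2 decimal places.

Cumulative frequencies: 8, 22, 37, 53, 64, 72
n = 72; position = n/2 = 36.
This falls in the class 56 ≤ s < 66: L = 56, F = 22, f = 15, h = 10.
Median ≈ 56 + ((36 − 22) / 15) × 10 = 65.3333

65.33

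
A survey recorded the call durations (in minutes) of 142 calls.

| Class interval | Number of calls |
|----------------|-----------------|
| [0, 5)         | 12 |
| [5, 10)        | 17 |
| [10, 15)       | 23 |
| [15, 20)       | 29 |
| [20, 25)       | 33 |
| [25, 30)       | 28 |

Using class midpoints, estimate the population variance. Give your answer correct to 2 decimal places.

60.54

Midpoints: 2.5, 7.5, 12.5, 17.5, 22.5, 27.5
n = 142, Σfm = 2465, mean = 17.3592
Σfm² = 51387.5
Σf(m − x̄)² = Σfm² − (Σfm)²/n = 51387.5 − 2465²/142 = 8597.1831
Population variance = 8597.1831 / 142 = 60.5435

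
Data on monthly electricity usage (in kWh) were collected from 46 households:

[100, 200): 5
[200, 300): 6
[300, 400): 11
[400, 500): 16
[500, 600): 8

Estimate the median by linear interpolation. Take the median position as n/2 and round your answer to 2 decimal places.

406.25

Cumulative frequencies: 5, 11, 22, 38, 46
n = 46; position = n/2 = 23.
This falls in the class [400, 500): L = 400, F = 22, f = 16, h = 100.
Median ≈ 400 + ((23 − 22) / 16) × 100 = 406.2500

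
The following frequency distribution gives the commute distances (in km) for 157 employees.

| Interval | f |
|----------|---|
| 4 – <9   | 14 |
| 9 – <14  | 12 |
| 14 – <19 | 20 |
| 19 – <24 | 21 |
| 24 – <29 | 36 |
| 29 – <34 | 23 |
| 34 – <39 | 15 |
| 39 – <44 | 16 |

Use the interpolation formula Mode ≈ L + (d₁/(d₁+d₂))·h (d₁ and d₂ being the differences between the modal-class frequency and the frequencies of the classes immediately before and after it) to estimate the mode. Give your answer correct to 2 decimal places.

Modal class: 24 – <29 (highest frequency 36).
d₁ = 36 − 21 = 15, d₂ = 36 − 23 = 13
Mode ≈ 24 + (15/(15+13)) × 5 = 24 + 2.6786 = 26.6786

26.68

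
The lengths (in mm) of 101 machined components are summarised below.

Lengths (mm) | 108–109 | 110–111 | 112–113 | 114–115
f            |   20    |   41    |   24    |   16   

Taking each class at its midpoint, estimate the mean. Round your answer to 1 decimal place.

111.2

Midpoints: 108.5, 110.5, 112.5, 114.5
Σfm = 20×108.5 + 41×110.5 + 24×112.5 + 16×114.5 = 11232.5
n = Σf = 101
Mean = 11232.5 / 101 = 111.2129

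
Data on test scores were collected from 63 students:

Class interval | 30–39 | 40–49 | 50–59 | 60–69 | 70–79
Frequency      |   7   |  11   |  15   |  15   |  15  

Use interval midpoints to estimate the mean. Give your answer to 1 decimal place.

57.7

Midpoints: 34.5, 44.5, 54.5, 64.5, 74.5
Σfm = 7×34.5 + 11×44.5 + 15×54.5 + 15×64.5 + 15×74.5 = 3633.5
n = Σf = 63
Mean = 3633.5 / 63 = 57.6746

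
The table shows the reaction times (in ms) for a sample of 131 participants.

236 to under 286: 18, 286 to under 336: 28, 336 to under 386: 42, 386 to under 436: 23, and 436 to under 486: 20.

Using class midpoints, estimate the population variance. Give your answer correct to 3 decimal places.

Midpoints: 261, 311, 361, 411, 461
n = 131, Σfm = 47241, mean = 360.6183
Σfm² = 17543451
Σf(m − x̄)² = Σfm² − (Σfm)²/n = 17543451 − 47241²/131 = 507480.9160
Population variance = 507480.9160 / 131 = 3873.9001

3873.900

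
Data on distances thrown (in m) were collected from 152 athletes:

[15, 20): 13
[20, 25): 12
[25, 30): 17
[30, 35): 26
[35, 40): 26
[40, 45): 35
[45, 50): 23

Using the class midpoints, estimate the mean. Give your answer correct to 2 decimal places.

Midpoints: 17.5, 22.5, 27.5, 32.5, 37.5, 42.5, 47.5
Σfm = 13×17.5 + 12×22.5 + 17×27.5 + 26×32.5 + 26×37.5 + 35×42.5 + 23×47.5 = 5365
n = Σf = 152
Mean = 5365 / 152 = 35.2961

35.30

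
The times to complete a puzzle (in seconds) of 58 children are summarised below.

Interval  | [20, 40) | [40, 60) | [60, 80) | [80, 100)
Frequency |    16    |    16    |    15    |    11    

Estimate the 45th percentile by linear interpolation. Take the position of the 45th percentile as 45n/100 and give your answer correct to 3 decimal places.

Cumulative frequencies: 16, 32, 47, 58
n = 58; position = 45n/100 = 26.1.
This falls in the class [40, 60): L = 40, F = 16, f = 16, h = 20.
45th percentile ≈ 40 + ((26.1 − 16) / 16) × 20 = 52.6250

52.625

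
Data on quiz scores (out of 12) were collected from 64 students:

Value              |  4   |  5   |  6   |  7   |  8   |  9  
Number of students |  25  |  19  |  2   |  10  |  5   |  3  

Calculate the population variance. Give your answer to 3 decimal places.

2.359

Values: 4, 5, 6, 7, 8, 9
n = 64, Σfx = 344, mean = 5.3750
Σfx² = 2000
Σf(x − x̄)² = Σfx² − (Σfx)²/n = 2000 − 344²/64 = 151.0000
Population variance = 151.0000 / 64 = 2.3594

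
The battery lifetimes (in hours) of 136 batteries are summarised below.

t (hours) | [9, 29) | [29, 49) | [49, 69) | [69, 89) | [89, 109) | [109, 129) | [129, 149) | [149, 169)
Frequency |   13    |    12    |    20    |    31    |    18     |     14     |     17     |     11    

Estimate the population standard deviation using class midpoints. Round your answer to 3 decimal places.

40.702

Midpoints: 19, 39, 59, 79, 99, 119, 139, 159
n = 136, Σfm = 11904, mean = 87.5294
Σfm² = 1267256
Σf(m − x̄)² = Σfm² − (Σfm)²/n = 1267256 − 11904²/136 = 225305.8824
Population variance = 225305.8824 / 136 = 1656.6609
Standard deviation = √1656.6609 = 40.7021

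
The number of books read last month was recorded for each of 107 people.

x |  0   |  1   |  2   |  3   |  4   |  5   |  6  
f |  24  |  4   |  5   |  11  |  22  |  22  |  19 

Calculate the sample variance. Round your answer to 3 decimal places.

Values: 0, 1, 2, 3, 4, 5, 6
n = 107, Σfx = 359, mean = 3.3551
Σfx² = 1709
Σf(x − x̄)² = Σfx² − (Σfx)²/n = 1709 − 359²/107 = 504.5047
Sample variance = 504.5047 / 106 = 4.7595

4.759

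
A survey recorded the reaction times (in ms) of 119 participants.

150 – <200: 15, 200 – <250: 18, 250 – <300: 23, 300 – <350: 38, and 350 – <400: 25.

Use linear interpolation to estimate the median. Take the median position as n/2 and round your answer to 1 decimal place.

304.6

Cumulative frequencies: 15, 33, 56, 94, 119
n = 119; position = n/2 = 59.5.
This falls in the class 300 – <350: L = 300, F = 56, f = 38, h = 50.
Median ≈ 300 + ((59.5 − 56) / 38) × 50 = 304.6053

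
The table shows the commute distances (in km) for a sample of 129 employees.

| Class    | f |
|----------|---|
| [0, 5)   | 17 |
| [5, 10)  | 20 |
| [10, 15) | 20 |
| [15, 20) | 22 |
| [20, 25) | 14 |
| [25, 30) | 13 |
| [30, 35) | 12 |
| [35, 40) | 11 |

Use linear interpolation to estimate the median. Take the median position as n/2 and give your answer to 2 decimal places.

Cumulative frequencies: 17, 37, 57, 79, 93, 106, 118, 129
n = 129; position = n/2 = 64.5.
This falls in the class [15, 20): L = 15, F = 57, f = 22, h = 5.
Median ≈ 15 + ((64.5 − 57) / 22) × 5 = 16.7045

16.70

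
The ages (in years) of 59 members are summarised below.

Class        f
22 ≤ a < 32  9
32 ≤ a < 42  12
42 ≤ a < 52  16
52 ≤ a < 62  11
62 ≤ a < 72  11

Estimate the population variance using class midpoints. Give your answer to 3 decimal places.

174.318

Midpoints: 27, 37, 47, 57, 67
n = 59, Σfm = 2803, mean = 47.5085
Σfm² = 143451
Σf(m − x̄)² = Σfm² − (Σfm)²/n = 143451 − 2803²/59 = 10284.7458
Population variance = 10284.7458 / 59 = 174.3177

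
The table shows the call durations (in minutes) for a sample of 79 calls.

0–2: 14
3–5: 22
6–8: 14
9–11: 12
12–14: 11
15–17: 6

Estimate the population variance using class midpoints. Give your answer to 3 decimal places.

Midpoints: 1, 4, 7, 10, 13, 16
n = 79, Σfm = 559, mean = 7.0759
Σfm² = 5647
Σf(m − x̄)² = Σfm² − (Σfm)²/n = 5647 − 559²/79 = 1691.5443
Population variance = 1691.5443 / 79 = 21.4120

21.412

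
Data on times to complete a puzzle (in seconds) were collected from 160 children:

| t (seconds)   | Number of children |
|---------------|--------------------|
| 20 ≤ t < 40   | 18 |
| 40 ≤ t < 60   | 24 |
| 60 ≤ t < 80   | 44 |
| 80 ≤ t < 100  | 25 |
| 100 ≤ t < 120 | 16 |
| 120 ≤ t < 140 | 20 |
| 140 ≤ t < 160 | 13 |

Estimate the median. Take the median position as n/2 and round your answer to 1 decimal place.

77.3

Cumulative frequencies: 18, 42, 86, 111, 127, 147, 160
n = 160; position = n/2 = 80.
This falls in the class 60 ≤ t < 80: L = 60, F = 42, f = 44, h = 20.
Median ≈ 60 + ((80 − 42) / 44) × 20 = 77.2727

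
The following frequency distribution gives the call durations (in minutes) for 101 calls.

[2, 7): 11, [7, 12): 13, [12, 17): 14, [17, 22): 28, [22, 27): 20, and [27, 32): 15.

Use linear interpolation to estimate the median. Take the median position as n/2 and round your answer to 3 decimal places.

Cumulative frequencies: 11, 24, 38, 66, 86, 101
n = 101; position = n/2 = 50.5.
This falls in the class [17, 22): L = 17, F = 38, f = 28, h = 5.
Median ≈ 17 + ((50.5 − 38) / 28) × 5 = 19.2321

19.232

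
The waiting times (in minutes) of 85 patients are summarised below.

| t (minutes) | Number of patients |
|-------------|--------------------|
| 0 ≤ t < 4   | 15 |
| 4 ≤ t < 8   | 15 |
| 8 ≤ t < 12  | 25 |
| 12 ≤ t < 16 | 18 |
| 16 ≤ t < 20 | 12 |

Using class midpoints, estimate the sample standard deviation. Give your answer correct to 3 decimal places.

5.180

Midpoints: 2, 6, 10, 14, 18
n = 85, Σfm = 838, mean = 9.8588
Σfm² = 10516
Σf(m − x̄)² = Σfm² − (Σfm)²/n = 10516 − 838²/85 = 2254.3059
Sample variance = 2254.3059 / 84 = 26.8370
Standard deviation = √26.8370 = 5.1804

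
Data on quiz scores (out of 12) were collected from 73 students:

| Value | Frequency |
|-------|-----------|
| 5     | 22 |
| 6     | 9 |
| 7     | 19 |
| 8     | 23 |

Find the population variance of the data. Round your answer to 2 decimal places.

Values: 5, 6, 7, 8
n = 73, Σfx = 481, mean = 6.5890
Σfx² = 3277
Σf(x − x̄)² = Σfx² − (Σfx)²/n = 3277 − 481²/73 = 107.6712
Population variance = 107.6712 / 73 = 1.4749

1.47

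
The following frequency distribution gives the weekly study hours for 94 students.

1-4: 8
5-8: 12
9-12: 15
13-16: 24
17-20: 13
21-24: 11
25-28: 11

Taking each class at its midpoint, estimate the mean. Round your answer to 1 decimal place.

Midpoints: 2.5, 6.5, 10.5, 14.5, 18.5, 22.5, 26.5
Σfm = 8×2.5 + 12×6.5 + 15×10.5 + 24×14.5 + 13×18.5 + 11×22.5 + 11×26.5 = 1383
n = Σf = 94
Mean = 1383 / 94 = 14.7128

14.7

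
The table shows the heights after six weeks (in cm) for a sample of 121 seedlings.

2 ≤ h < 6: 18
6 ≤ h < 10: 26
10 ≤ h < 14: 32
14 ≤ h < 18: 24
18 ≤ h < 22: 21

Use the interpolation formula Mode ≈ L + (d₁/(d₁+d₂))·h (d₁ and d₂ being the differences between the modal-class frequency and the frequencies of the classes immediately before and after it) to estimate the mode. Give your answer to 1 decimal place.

Modal class: 10 ≤ h < 14 (highest frequency 32).
d₁ = 32 − 26 = 6, d₂ = 32 − 24 = 8
Mode ≈ 10 + (6/(6+8)) × 4 = 10 + 1.7143 = 11.7143

11.7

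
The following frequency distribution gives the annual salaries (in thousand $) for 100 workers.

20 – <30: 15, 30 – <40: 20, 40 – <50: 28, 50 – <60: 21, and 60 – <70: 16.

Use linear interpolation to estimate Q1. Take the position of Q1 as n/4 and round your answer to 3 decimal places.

Cumulative frequencies: 15, 35, 63, 84, 100
n = 100; position = n/4 = 25.
This falls in the class 30 – <40: L = 30, F = 15, f = 20, h = 10.
Lower quartile ≈ 30 + ((25 − 15) / 20) × 10 = 35.0000

35.000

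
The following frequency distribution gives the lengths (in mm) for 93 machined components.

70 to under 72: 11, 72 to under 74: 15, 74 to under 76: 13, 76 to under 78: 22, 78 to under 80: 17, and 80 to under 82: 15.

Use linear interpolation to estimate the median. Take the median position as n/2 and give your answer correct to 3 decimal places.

Cumulative frequencies: 11, 26, 39, 61, 78, 93
n = 93; position = n/2 = 46.5.
This falls in the class 76 to under 78: L = 76, F = 39, f = 22, h = 2.
Median ≈ 76 + ((46.5 − 39) / 22) × 2 = 76.6818

76.682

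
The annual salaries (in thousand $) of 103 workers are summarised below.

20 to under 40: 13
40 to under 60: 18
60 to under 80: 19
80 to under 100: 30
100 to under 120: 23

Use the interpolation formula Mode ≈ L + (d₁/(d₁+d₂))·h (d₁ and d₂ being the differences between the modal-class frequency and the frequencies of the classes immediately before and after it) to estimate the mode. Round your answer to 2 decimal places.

Modal class: 80 to under 100 (highest frequency 30).
d₁ = 30 − 19 = 11, d₂ = 30 − 23 = 7
Mode ≈ 80 + (11/(11+7)) × 20 = 80 + 12.2222 = 92.2222

92.22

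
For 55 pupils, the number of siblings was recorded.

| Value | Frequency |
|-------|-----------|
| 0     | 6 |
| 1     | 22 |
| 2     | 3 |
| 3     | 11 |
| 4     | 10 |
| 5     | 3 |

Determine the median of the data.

Cumulative frequencies: 6, 28, 31, 42, 52, 55
n = 55, so the median is the value in position (n+1)/2 = 28.
Position 28 falls at value 1.

1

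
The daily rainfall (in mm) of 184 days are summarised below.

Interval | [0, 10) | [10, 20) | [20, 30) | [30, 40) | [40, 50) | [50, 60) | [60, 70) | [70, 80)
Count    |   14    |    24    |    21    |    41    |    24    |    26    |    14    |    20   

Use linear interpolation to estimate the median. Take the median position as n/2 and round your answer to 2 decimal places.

Cumulative frequencies: 14, 38, 59, 100, 124, 150, 164, 184
n = 184; position = n/2 = 92.
This falls in the class [30, 40): L = 30, F = 59, f = 41, h = 10.
Median ≈ 30 + ((92 − 59) / 41) × 10 = 38.0488

38.05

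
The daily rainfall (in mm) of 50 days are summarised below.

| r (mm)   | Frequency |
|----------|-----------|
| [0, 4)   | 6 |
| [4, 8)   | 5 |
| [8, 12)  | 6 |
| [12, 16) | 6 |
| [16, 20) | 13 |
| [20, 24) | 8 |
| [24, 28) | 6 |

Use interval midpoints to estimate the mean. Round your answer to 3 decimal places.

Midpoints: 2, 6, 10, 14, 18, 22, 26
Σfm = 6×2 + 5×6 + 6×10 + 6×14 + 13×18 + 8×22 + 6×26 = 752
n = Σf = 50
Mean = 752 / 50 = 15.0400

15.040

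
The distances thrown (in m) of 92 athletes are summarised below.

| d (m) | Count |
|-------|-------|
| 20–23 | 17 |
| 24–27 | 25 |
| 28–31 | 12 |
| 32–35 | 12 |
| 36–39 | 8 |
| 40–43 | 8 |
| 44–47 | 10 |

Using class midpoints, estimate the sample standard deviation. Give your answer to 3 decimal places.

7.925

Midpoints: 21.5, 25.5, 29.5, 33.5, 37.5, 41.5, 45.5
n = 92, Σfm = 2846, mean = 30.9348
Σfm² = 93755
Σf(m − x̄)² = Σfm² − (Σfm)²/n = 93755 − 2846²/92 = 5714.6087
Sample variance = 5714.6087 / 91 = 62.7979
Standard deviation = √62.7979 = 7.9245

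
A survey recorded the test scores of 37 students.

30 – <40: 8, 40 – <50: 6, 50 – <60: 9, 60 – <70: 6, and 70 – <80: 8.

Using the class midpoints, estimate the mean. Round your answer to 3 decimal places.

55.000

Midpoints: 35, 45, 55, 65, 75
Σfm = 8×35 + 6×45 + 9×55 + 6×65 + 8×75 = 2035
n = Σf = 37
Mean = 2035 / 37 = 55.0000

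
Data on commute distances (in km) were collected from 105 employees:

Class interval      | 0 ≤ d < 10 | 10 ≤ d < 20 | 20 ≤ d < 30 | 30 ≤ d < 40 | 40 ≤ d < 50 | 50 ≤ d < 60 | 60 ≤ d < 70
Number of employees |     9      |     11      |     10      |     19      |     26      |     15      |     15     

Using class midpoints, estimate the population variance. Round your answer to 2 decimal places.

323.05

Midpoints: 5, 15, 25, 35, 45, 55, 65
n = 105, Σfm = 4095, mean = 39.0000
Σfm² = 193625
Σf(m − x̄)² = Σfm² − (Σfm)²/n = 193625 − 4095²/105 = 33920.0000
Population variance = 33920.0000 / 105 = 323.0476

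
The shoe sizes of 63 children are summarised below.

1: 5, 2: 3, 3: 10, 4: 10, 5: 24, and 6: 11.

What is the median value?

Cumulative frequencies: 5, 8, 18, 28, 52, 63
n = 63, so the median is the value in position (n+1)/2 = 32.
Position 32 falls at value 5.

5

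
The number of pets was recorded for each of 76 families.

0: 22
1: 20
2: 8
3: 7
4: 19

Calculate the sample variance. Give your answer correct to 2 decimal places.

2.48

Values: 0, 1, 2, 3, 4
n = 76, Σfx = 133, mean = 1.7500
Σfx² = 419
Σf(x − x̄)² = Σfx² − (Σfx)²/n = 419 − 133²/76 = 186.2500
Sample variance = 186.2500 / 75 = 2.4833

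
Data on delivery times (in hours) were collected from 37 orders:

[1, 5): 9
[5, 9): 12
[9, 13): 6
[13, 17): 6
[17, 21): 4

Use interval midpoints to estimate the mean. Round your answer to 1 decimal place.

Midpoints: 3, 7, 11, 15, 19
Σfm = 9×3 + 12×7 + 6×11 + 6×15 + 4×19 = 343
n = Σf = 37
Mean = 343 / 37 = 9.2703

9.3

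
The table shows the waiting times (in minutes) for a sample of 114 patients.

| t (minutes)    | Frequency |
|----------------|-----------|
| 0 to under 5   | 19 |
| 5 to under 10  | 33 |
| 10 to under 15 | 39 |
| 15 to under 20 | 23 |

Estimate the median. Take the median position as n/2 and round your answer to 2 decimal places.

Cumulative frequencies: 19, 52, 91, 114
n = 114; position = n/2 = 57.
This falls in the class 10 to under 15: L = 10, F = 52, f = 39, h = 5.
Median ≈ 10 + ((57 − 52) / 39) × 5 = 10.6410

10.64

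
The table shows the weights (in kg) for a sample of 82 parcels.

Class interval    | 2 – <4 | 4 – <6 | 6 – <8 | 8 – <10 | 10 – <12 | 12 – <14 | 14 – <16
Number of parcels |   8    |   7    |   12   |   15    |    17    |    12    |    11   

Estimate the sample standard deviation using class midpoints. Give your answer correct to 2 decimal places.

3.64

Midpoints: 3, 5, 7, 9, 11, 13, 15
n = 82, Σfm = 786, mean = 9.5854
Σfm² = 8610
Σf(m − x̄)² = Σfm² − (Σfm)²/n = 8610 − 786²/82 = 1075.9024
Sample variance = 1075.9024 / 81 = 13.2827
Standard deviation = √13.2827 = 3.6446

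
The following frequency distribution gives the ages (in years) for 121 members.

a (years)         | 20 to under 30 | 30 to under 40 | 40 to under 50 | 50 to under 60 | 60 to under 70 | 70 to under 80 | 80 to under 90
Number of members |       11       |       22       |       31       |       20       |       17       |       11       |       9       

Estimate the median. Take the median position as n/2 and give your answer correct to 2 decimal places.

48.87

Cumulative frequencies: 11, 33, 64, 84, 101, 112, 121
n = 121; position = n/2 = 60.5.
This falls in the class 40 to under 50: L = 40, F = 33, f = 31, h = 10.
Median ≈ 40 + ((60.5 − 33) / 31) × 10 = 48.8710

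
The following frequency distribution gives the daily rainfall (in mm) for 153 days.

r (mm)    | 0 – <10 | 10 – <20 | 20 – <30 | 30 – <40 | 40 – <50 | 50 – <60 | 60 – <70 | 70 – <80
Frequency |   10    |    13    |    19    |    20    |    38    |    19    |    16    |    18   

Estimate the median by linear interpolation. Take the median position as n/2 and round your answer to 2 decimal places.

43.82

Cumulative frequencies: 10, 23, 42, 62, 100, 119, 135, 153
n = 153; position = n/2 = 76.5.
This falls in the class 40 – <50: L = 40, F = 62, f = 38, h = 10.
Median ≈ 40 + ((76.5 − 62) / 38) × 10 = 43.8158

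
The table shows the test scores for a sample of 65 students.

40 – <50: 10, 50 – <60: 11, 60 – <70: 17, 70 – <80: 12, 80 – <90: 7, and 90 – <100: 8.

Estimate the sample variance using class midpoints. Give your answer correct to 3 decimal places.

Midpoints: 45, 55, 65, 75, 85, 95
n = 65, Σfm = 4415, mean = 67.9231
Σfm² = 315625
Σf(m − x̄)² = Σfm² − (Σfm)²/n = 315625 − 4415²/65 = 15744.6154
Sample variance = 15744.6154 / 64 = 246.0096

246.010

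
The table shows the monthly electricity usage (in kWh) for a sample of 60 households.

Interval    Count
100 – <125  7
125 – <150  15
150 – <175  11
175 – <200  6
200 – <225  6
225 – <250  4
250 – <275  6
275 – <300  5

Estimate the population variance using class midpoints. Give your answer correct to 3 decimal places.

3003.472

Midpoints: 112.5, 137.5, 162.5, 187.5, 212.5, 237.5, 262.5, 287.5
n = 60, Σfm = 11000, mean = 183.3333
Σfm² = 2196875
Σf(m − x̄)² = Σfm² − (Σfm)²/n = 2196875 − 11000²/60 = 180208.3333
Population variance = 180208.3333 / 60 = 3003.4722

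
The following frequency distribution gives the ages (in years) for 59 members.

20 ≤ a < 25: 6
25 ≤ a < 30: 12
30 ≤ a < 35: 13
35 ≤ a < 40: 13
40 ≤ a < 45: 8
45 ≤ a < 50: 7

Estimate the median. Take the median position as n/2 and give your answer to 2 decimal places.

34.42

Cumulative frequencies: 6, 18, 31, 44, 52, 59
n = 59; position = n/2 = 29.5.
This falls in the class 30 ≤ a < 35: L = 30, F = 18, f = 13, h = 5.
Median ≈ 30 + ((29.5 − 18) / 13) × 5 = 34.4231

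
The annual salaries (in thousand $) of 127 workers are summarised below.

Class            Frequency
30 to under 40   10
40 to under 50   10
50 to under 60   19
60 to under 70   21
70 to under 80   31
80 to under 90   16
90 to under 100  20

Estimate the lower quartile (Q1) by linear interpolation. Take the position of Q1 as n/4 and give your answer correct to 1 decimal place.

Cumulative frequencies: 10, 20, 39, 60, 91, 107, 127
n = 127; position = n/4 = 31.75.
This falls in the class 50 to under 60: L = 50, F = 20, f = 19, h = 10.
Lower quartile ≈ 50 + ((31.75 − 20) / 19) × 10 = 56.1842

56.2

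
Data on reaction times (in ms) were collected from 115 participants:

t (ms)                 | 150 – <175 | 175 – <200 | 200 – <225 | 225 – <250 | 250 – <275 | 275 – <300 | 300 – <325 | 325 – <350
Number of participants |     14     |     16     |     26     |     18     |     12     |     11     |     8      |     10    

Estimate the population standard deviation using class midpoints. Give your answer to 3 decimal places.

52.335

Midpoints: 162.5, 187.5, 212.5, 237.5, 262.5, 287.5, 312.5, 337.5
n = 115, Σfm = 27262.5, mean = 237.0652
Σfm² = 6777968.75
Σf(m − x̄)² = Σfm² − (Σfm)²/n = 6777968.75 − 27262.5²/115 = 314978.2609
Population variance = 314978.2609 / 115 = 2738.9414
Standard deviation = √2738.9414 = 52.3349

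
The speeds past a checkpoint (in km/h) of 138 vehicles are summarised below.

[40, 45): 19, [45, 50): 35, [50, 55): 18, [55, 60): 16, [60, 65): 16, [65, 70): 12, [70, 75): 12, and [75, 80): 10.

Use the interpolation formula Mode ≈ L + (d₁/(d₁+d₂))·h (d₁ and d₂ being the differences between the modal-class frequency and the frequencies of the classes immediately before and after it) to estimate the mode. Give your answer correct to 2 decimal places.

47.42

Modal class: [45, 50) (highest frequency 35).
d₁ = 35 − 19 = 16, d₂ = 35 − 18 = 17
Mode ≈ 45 + (16/(16+17)) × 5 = 45 + 2.4242 = 47.4242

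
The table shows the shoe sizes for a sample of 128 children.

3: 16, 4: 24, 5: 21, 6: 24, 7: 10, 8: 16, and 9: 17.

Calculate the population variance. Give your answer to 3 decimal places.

Values: 3, 4, 5, 6, 7, 8, 9
n = 128, Σfx = 744, mean = 5.8125
Σfx² = 4808
Σf(x − x̄)² = Σfx² − (Σfx)²/n = 4808 − 744²/128 = 483.5000
Population variance = 483.5000 / 128 = 3.7773

3.777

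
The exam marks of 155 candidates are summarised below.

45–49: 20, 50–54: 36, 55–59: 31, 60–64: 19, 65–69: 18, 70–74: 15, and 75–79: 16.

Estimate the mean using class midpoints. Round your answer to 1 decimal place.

59.8

Midpoints: 47, 52, 57, 62, 67, 72, 77
Σfm = 20×47 + 36×52 + 31×57 + 19×62 + 18×67 + 15×72 + 16×77 = 9275
n = Σf = 155
Mean = 9275 / 155 = 59.8387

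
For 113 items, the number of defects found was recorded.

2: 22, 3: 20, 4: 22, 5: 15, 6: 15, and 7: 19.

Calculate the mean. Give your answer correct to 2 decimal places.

4.34

Values: 2, 3, 4, 5, 6, 7
Σfx = 22×2 + 20×3 + 22×4 + 15×5 + 15×6 + 19×7 = 490
n = Σf = 113
Mean = 490 / 113 = 4.3363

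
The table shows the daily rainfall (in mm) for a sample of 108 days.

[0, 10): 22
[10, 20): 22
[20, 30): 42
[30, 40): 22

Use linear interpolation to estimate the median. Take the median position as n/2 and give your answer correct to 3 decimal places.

Cumulative frequencies: 22, 44, 86, 108
n = 108; position = n/2 = 54.
This falls in the class [20, 30): L = 20, F = 44, f = 42, h = 10.
Median ≈ 20 + ((54 − 44) / 42) × 10 = 22.3810

22.381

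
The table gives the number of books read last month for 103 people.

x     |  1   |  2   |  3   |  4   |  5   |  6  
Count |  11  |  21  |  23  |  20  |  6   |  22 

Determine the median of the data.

Cumulative frequencies: 11, 32, 55, 75, 81, 103
n = 103, so the median is the value in position (n+1)/2 = 52.
Position 52 falls at value 3.

3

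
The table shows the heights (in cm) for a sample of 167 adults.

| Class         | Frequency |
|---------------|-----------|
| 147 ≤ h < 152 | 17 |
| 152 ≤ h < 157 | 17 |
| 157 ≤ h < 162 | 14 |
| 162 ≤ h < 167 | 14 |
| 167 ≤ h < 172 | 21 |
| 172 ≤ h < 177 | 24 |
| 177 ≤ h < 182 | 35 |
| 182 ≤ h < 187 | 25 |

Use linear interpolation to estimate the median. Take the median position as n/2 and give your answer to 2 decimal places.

172.10

Cumulative frequencies: 17, 34, 48, 62, 83, 107, 142, 167
n = 167; position = n/2 = 83.5.
This falls in the class 172 ≤ h < 177: L = 172, F = 83, f = 24, h = 5.
Median ≈ 172 + ((83.5 − 83) / 24) × 5 = 172.1042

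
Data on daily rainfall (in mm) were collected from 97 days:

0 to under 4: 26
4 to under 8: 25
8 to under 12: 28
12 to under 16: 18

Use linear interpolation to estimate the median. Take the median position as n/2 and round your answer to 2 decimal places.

Cumulative frequencies: 26, 51, 79, 97
n = 97; position = n/2 = 48.5.
This falls in the class 4 to under 8: L = 4, F = 26, f = 25, h = 4.
Median ≈ 4 + ((48.5 − 26) / 25) × 4 = 7.6000

7.60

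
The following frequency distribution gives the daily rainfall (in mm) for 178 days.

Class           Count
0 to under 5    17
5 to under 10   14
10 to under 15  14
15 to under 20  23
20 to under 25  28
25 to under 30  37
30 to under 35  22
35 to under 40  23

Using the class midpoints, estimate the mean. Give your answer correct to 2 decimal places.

22.19

Midpoints: 2.5, 7.5, 12.5, 17.5, 22.5, 27.5, 32.5, 37.5
Σfm = 17×2.5 + 14×7.5 + 14×12.5 + 23×17.5 + 28×22.5 + 37×27.5 + 22×32.5 + 23×37.5 = 3950
n = Σf = 178
Mean = 3950 / 178 = 22.1910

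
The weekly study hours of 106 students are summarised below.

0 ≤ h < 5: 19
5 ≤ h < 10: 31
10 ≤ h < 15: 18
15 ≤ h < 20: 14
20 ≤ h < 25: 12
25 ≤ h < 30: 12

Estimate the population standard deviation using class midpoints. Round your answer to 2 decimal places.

Midpoints: 2.5, 7.5, 12.5, 17.5, 22.5, 27.5
n = 106, Σfm = 1350, mean = 12.7358
Σfm² = 24112.5
Σf(m − x̄)² = Σfm² − (Σfm)²/n = 24112.5 − 1350²/106 = 6919.1038
Population variance = 6919.1038 / 106 = 65.2746
Standard deviation = √65.2746 = 8.0793

8.08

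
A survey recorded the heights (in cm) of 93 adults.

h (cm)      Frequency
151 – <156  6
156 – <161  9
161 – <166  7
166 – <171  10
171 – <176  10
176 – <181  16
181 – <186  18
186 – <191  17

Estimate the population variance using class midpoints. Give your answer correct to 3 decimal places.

Midpoints: 153.5, 158.5, 163.5, 168.5, 173.5, 178.5, 183.5, 188.5
n = 93, Σfm = 16275.5, mean = 175.0054
Σfm² = 2859489.25
Σf(m − x̄)² = Σfm² − (Σfm)²/n = 2859489.25 − 16275.5²/93 = 11189.2473
Population variance = 11189.2473 / 93 = 120.3145

120.314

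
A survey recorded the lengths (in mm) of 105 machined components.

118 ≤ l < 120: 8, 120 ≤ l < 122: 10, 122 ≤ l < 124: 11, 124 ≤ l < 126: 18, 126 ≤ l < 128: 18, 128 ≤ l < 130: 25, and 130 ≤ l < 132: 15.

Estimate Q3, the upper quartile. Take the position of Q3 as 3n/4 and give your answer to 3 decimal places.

129.100

Cumulative frequencies: 8, 18, 29, 47, 65, 90, 105
n = 105; position = 3n/4 = 78.75.
This falls in the class 128 ≤ l < 130: L = 128, F = 65, f = 25, h = 2.
Upper quartile ≈ 128 + ((78.75 − 65) / 25) × 2 = 129.1000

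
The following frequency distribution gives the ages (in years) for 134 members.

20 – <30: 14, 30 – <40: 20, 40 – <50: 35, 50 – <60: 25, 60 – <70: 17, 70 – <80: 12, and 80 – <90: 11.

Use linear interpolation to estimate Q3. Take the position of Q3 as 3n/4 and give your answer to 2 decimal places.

Cumulative frequencies: 14, 34, 69, 94, 111, 123, 134
n = 134; position = 3n/4 = 100.5.
This falls in the class 60 – <70: L = 60, F = 94, f = 17, h = 10.
Upper quartile ≈ 60 + ((100.5 − 94) / 17) × 10 = 63.8235

63.82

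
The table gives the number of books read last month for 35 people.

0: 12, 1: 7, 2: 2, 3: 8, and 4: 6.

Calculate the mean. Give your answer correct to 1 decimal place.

Values: 0, 1, 2, 3, 4
Σfx = 12×0 + 7×1 + 2×2 + 8×3 + 6×4 = 59
n = Σf = 35
Mean = 59 / 35 = 1.6857

1.7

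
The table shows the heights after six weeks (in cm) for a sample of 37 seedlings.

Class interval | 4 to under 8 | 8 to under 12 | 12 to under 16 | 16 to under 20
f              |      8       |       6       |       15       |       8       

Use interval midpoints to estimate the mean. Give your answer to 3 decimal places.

Midpoints: 6, 10, 14, 18
Σfm = 8×6 + 6×10 + 15×14 + 8×18 = 462
n = Σf = 37
Mean = 462 / 37 = 12.4865

12.486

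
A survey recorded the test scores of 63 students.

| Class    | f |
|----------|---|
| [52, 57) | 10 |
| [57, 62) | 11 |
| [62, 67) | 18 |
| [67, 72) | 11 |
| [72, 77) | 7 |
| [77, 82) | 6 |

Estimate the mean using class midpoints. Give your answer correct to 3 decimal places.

65.452

Midpoints: 54.5, 59.5, 64.5, 69.5, 74.5, 79.5
Σfm = 10×54.5 + 11×59.5 + 18×64.5 + 11×69.5 + 7×74.5 + 6×79.5 = 4123.5
n = Σf = 63
Mean = 4123.5 / 63 = 65.4524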